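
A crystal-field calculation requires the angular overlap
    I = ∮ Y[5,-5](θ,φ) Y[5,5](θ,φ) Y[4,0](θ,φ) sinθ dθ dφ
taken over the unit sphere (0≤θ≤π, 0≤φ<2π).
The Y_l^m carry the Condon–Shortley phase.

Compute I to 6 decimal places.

Rules hold: Σm=0, L=14 even, 0≤4≤10.
N = 11·11·9 = 1089
Δ = 6!·4!·4!/15! = 1/3153150
Racah Σ t=1..5: t=1:−1/69120 t=2:+1/1728 t=3:−1/576 t=4:+1/1728 t=5:−1/69120 = -7/11520
⇒ 3j(5 5 4; 0 0 0)² = 2/143, sgn -1
Racah Σ t=6..6: t=6:+1/414720 = 1/414720
⇒ 3j(5 5 4; -5 5 0)² = 2/143, sgn +1
4πI² = N·(3j₀)²·(3jₘ)² = 36/169
I = -1·√(0.213018/4π) = -0.13019760

-0.130198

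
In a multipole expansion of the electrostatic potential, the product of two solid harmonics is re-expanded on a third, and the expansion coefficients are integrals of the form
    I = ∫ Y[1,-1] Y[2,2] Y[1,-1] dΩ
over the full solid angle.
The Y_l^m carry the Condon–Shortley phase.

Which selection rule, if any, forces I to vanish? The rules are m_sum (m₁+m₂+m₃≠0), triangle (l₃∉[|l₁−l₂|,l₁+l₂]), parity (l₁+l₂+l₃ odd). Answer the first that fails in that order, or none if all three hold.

azimuthal sum: -1 + 2 − 1 = 0  ✓
1 ≤ 1 ≤ 3 (triangle on l)  ✓
L = 1 + 2 + 1 = 4 (even)  ✓

none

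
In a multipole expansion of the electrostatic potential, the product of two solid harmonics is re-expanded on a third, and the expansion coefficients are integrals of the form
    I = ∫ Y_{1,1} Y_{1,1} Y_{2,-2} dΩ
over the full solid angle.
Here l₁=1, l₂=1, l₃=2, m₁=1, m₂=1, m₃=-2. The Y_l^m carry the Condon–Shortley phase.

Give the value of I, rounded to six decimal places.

Rules hold: Σm=0, L=4 even, 0≤2≤2.
N = 3·3·5 = 45
Δ = 0!·2!·2!/5! = 1/30
Racah Σ t=0..0: t=0:+1/1 = 1/1
⇒ 3j(1 1 2; 0 0 0)² = 2/15, sgn +1
Racah Σ t=0..0: t=0:+1/4 = 1/4
⇒ 3j(1 1 2; 1 1 -2)² = 1/5, sgn +1
4πI² = N·(3j₀)²·(3jₘ)² = 6/5
I = +1·√(1.2/4π) = 0.30901936

0.309019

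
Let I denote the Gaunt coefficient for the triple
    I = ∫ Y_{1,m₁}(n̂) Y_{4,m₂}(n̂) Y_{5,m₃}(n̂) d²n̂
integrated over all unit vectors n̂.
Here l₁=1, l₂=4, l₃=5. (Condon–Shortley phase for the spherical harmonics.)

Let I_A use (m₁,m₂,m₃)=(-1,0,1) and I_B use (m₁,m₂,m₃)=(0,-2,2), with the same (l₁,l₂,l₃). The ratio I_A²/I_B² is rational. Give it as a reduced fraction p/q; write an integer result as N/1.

Shared (l₁,l₂,l₃)=(1,4,5): N and (l;000)² cancel in I_A²/I_B².
A: Δ = 0!·2!·8!/11! = 1/495; Racah Σ t=0..0: t=0:+1/1152 = 1/1152; ⇒ 3j(1 4 5; -1 0 1)² = 1/33, sgn +1
B: Δ = 0!·2!·8!/11! = 1/495; Racah Σ t=0..0: t=0:+1/1440 = 1/1440; ⇒ 3j(1 4 5; 0 -2 2)² = 7/165, sgn -1
I_A²/I_B² = (1/33)/(7/165) = 5/7

5/7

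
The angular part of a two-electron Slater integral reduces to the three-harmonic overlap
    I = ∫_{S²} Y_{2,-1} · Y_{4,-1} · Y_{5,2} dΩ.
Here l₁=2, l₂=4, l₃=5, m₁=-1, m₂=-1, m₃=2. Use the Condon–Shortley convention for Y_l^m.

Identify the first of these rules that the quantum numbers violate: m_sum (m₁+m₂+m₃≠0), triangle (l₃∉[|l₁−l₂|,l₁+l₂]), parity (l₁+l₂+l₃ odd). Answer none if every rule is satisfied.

m₁+m₂+m₃ = -1 − 1 + 2 = 0  ✓
triangle: |2−4|=2 ≤ l₃=5 ≤ 2+4=6  ✓
parity: l₁+l₂+l₃ = 11 is odd  ✗

parity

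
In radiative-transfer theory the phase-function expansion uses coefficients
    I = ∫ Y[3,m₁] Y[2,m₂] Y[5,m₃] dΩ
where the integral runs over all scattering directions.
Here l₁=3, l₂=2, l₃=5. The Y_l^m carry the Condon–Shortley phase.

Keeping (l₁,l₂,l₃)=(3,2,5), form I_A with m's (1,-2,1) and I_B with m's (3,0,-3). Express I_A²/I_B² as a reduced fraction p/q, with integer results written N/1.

15/28

Shared (l₁,l₂,l₃)=(3,2,5): N and (l;000)² cancel in I_A²/I_B².
A: Δ = 0!·6!·4!/11! = 1/2310; Racah Σ t=0..0: t=0:+1/1152 = 1/1152; ⇒ 3j(3 2 5; 1 -2 1)² = 1/154, sgn +1
B: Δ = 0!·6!·4!/11! = 1/2310; Racah Σ t=0..0: t=0:+1/2880 = 1/2880; ⇒ 3j(3 2 5; 3 0 -3)² = 2/165, sgn +1
I_A²/I_B² = (1/154)/(2/165) = 15/28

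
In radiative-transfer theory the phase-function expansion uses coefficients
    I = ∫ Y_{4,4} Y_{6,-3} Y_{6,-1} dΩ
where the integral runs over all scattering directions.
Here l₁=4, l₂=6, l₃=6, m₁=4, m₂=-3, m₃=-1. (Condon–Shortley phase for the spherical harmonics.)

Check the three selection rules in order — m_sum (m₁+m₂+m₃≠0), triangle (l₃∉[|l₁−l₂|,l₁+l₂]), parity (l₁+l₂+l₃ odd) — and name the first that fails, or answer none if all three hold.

none

Σmᵢ = 0  ✓
l₃∈[|l₁−l₂|,l₁+l₂]=[2,10], have l₃=6  ✓
Σlᵢ = 16 ⇒ even  ✓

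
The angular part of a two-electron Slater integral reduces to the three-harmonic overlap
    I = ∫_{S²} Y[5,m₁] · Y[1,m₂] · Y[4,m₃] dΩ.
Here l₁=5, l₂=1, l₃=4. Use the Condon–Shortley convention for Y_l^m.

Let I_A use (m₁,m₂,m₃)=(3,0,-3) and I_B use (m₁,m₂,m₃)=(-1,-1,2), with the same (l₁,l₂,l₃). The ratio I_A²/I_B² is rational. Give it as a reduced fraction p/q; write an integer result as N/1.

8/3

l's match ⇒ only the (l;m) 3-j factors differ between A and B.
A: triangle coeff Δ(5,1,4) = 1/495; Σ_t [1,1]: t=1:−1/5040 = -1/5040; (3j)²=16/495 [(5 1 4; 3 0 -3)], sign=+1
B: triangle coeff Δ(5,1,4) = 1/495; Σ_t [0,0]: t=0:+1/2880 = 1/2880; (3j)²=2/165 [(5 1 4; -1 -1 2)], sign=+1
I_A²/I_B² = (16/495)/(2/165) = 8/3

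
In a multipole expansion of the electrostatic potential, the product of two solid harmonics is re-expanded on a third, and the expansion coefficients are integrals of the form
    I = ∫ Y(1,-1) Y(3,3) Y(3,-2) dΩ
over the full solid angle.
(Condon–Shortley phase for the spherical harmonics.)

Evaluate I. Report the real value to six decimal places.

Σlᵢ=7 odd — θ-integrand is odd under cosθ→−cosθ; I=0

0.000000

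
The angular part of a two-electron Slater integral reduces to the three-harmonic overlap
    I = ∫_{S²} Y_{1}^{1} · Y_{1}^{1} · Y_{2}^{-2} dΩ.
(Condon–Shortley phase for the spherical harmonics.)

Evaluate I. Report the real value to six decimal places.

Checks pass: Σm=0; 4 even; l₃=2∈[0,2].
(2·1+1)(2·1+1)(2·2+1) = 45
Δ: 0! 2! 2! / 5! → 1/30
sum: t=0:+1/1 = 1/1
3j²(1 1 2; 0 0 0) = Δ·Π!·Σ² = 2/15  (sign +1)
sum: t=0:+1/4 = 1/4
3j²(1 1 2; 1 1 -2) = Δ·Π!·Σ² = 1/5  (sign +1)
combine: 4πI² = 45·2/15·1/5 = 6/5
take √, sign +1: I = 0.30901936

0.309019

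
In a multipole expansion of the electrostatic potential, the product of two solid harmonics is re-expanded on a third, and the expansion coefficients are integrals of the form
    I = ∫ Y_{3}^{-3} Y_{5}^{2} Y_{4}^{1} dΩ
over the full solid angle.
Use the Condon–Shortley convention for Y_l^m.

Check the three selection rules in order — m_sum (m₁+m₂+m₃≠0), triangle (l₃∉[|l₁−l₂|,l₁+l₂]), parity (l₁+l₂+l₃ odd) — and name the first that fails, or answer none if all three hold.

Σmᵢ = 0  ✓
l₃∈[|l₁−l₂|,l₁+l₂]=[2,8], have l₃=4  ✓
Σlᵢ = 12 ⇒ even  ✓

none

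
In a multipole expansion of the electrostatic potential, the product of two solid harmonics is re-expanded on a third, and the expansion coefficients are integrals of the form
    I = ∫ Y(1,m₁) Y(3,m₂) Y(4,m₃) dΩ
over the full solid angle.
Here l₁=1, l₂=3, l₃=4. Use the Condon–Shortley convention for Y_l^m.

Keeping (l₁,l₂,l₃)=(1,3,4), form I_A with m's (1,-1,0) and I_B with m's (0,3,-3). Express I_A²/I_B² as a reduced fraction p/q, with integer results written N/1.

l's match ⇒ only the (l;m) 3-j factors differ between A and B.
A: triangle coeff Δ(1,3,4) = 1/252; Σ_t [0,0]: t=0:+1/96 = 1/96; (3j)²=1/42 [(1 3 4; 1 -1 0)], sign=+1
B: triangle coeff Δ(1,3,4) = 1/252; Σ_t [0,0]: t=0:+1/720 = 1/720; (3j)²=1/36 [(1 3 4; 0 3 -3)], sign=-1
I_A²/I_B² = (1/42)/(1/36) = 6/7

6/7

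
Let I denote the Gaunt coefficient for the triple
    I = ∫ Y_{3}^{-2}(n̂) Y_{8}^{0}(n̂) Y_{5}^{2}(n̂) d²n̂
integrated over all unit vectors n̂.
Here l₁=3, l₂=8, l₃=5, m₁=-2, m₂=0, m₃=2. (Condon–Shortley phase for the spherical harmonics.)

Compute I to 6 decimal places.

0.088863

m-sum 0 ✓  L=16 even ✓  5≤5≤11 ✓
Π(2lᵢ+1) = 7×17×11 = 1309
triangle coeff Δ(3,8,5) = 1/136136
Σ_t [3,3]: t=3:−1/518400 = -1/518400
(3j)²=56/2431 [(3 8 5; 0 0 0)], sign=+1
Σ_t [5,5]: t=5:−1/3628800 = -1/3628800
(3j)²=8/2431 [(3 8 5; -2 0 2)], sign=+1
⇒ 4πI² = 3136/31603
I = (+1)√(3136/31603/(4π)) = 0.08886258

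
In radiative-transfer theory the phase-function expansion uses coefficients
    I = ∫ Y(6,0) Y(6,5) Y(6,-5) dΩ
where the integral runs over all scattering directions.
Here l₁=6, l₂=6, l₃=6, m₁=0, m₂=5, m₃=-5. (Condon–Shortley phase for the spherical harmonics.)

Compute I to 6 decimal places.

Rules hold: Σm=0, L=18 even, 0≤6≤12.
N = 13·13·13 = 2197
Δ = 6!·6!·6!/19! = 1/325909584
Racah Σ t=0..6: t=0:+1/373248000 t=1:−1/1728000 t=2:+1/110592 t=3:−1/46656 t=4:+1/110592 t=5:−1/1728000 t=6:+1/373248000 = -7/1555200
⇒ 3j(6 6 6; 0 0 0)² = 400/46189, sgn -1
Racah Σ t=5..6: t=5:−1/10368000 t=6:+1/62208000 = -1/12441600
⇒ 3j(6 6 6; 0 5 -5)² = 275/16796, sgn +1
4πI² = N·(3j₀)²·(3jₘ)² = 32500/104329
I = -1·√(0.311515/4π) = -0.15744694

-0.157447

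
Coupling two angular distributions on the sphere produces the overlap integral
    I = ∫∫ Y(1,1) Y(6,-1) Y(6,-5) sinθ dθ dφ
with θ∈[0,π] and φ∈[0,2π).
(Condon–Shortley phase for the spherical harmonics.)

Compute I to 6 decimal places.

m-sum = 1 − 1 − 5 = -5 ≠ 0 ⇒ I = 0

0.000000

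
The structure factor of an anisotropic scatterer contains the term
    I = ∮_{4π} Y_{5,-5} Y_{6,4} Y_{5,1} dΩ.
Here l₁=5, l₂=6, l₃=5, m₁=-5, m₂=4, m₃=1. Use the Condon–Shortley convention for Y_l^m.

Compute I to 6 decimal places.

Rules hold: Σm=0, L=16 even, 1≤5≤11.
N = 11·13·11 = 1573
Δ = 6!·4!·6!/17! = 1/28588560
Racah Σ t=1..5: t=1:−1/345600 t=2:+1/13824 t=3:−1/5184 t=4:+1/13824 t=5:−1/345600 = -7/129600
⇒ 3j(5 6 5; 0 0 0)² = 80/7293, sgn +1
Racah Σ t=6..6: t=6:+1/829440 = 1/829440
⇒ 3j(5 6 5; -5 4 1)² = 225/9724, sgn +1
4πI² = N·(3j₀)²·(3jₘ)² = 1500/3757
I = +1·√(0.399255/4π) = 0.17824613

0.178246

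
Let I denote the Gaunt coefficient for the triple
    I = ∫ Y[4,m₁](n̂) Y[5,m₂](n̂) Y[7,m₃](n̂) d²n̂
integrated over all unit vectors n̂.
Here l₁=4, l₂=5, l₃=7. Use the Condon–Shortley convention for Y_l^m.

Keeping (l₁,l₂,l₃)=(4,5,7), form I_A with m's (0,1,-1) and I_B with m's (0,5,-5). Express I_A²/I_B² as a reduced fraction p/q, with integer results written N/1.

154/405

Shared (l₁,l₂,l₃)=(4,5,7): N and (l;000)² cancel in I_A²/I_B².
A: Δ = 2!·6!·8!/17! = 1/6126120; Racah Σ t=0..2: t=0:+1/138240 t=1:−1/25920 t=2:+1/55296 = -11/829440; ⇒ 3j(4 5 7; 0 1 -1)² = 11/1326, sgn -1
B: Δ = 2!·6!·8!/17! = 1/6126120; Racah Σ t=2..2: t=2:+1/3870720 = 1/3870720; ⇒ 3j(4 5 7; 0 5 -5)² = 135/6188, sgn +1
I_A²/I_B² = (11/1326)/(135/6188) = 154/405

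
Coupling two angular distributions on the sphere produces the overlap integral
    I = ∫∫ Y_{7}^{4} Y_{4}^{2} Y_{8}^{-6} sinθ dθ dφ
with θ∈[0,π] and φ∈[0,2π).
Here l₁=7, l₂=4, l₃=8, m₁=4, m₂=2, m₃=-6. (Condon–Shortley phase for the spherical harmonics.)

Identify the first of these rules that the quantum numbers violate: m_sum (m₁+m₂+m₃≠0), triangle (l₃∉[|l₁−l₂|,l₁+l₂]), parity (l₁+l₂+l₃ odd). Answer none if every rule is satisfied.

parity

m₁+m₂+m₃ = 4 + 2 − 6 = 0  ✓
triangle: |7−4|=3 ≤ l₃=8 ≤ 7+4=11  ✓
parity: l₁+l₂+l₃ = 19 is odd  ✗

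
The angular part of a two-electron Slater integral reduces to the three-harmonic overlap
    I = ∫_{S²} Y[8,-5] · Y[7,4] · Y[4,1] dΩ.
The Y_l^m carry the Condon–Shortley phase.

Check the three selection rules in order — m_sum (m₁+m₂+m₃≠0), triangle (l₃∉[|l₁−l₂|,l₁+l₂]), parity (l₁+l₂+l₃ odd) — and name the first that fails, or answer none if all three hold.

parity

Σmᵢ = 0  ✓
l₃∈[|l₁−l₂|,l₁+l₂]=[1,15], have l₃=4  ✓
Σlᵢ = 19 ⇒ odd  ✗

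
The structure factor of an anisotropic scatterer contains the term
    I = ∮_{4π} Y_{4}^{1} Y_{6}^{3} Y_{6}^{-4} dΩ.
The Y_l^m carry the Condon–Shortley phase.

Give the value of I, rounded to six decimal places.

0.077598

Checks pass: Σm=0; 16 even; l₃=6∈[2,10].
(2·4+1)(2·6+1)(2·6+1) = 1521
Δ: 4! 4! 8! / 17! → 1/15315300
sum: t=0:+1/829440 t=1:−1/25920 t=2:+1/9216 t=3:−1/25920 t=4:+1/829440 = 7/207360
3j²(4 6 6; 0 0 0) = Δ·Π!·Σ² = 28/2431  (sign +1)
sum: t=1:−1/967680 t=2:+1/120960 t=3:−1/207360 = 1/414720
3j²(4 6 6; 1 3 -4) = Δ·Π!·Σ² = 21/4862  (sign +1)
combine: 4πI² = 1521·28/2431·21/4862 = 2646/34969
take √, sign +1: I = 0.07759762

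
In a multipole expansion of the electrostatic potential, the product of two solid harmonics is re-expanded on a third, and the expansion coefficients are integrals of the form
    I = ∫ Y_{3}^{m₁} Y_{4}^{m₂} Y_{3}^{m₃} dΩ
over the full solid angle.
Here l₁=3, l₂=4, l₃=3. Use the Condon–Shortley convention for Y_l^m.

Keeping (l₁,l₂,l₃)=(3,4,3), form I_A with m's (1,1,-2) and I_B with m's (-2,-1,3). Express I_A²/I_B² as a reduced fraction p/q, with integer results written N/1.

l's match ⇒ only the (l;m) 3-j factors differ between A and B.
A: triangle coeff Δ(3,4,3) = 1/34650; Σ_t [1,2]: t=1:−1/144 t=2:+1/48 = 1/72; (3j)²=16/693 [(3 4 3; 1 1 -2)], sign=-1
B: triangle coeff Δ(3,4,3) = 1/34650; Σ_t [3,3]: t=3:−1/288 = -1/288; (3j)²=5/231 [(3 4 3; -2 -1 3)], sign=-1
I_A²/I_B² = (16/693)/(5/231) = 16/15

16/15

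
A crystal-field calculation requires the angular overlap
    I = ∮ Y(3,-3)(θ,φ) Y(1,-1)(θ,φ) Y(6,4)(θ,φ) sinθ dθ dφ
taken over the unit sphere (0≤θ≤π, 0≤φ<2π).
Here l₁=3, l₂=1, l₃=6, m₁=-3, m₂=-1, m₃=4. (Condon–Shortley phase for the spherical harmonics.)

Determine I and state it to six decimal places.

l₃=6 ∉ [2,4] — triangle fails ⇒ I = 0

0.000000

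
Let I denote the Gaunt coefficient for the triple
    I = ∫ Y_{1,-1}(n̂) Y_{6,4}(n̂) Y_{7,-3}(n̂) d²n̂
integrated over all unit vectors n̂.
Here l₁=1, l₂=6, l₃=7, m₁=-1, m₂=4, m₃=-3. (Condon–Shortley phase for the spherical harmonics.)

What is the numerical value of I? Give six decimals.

-0.085707

Rules hold: Σm=0, L=14 even, 5≤7≤7.
N = 3·13·15 = 585
Δ = 0!·2!·12!/15! = 1/1365
Racah Σ t=0..0: t=0:+1/518400 = 1/518400
⇒ 3j(1 6 7; 0 0 0)² = 7/195, sgn -1
Racah Σ t=0..0: t=0:+1/14515200 = 1/14515200
⇒ 3j(1 6 7; -1 4 -3)² = 2/455, sgn +1
4πI² = N·(3j₀)²·(3jₘ)² = 6/65
I = -1·√(0.0923077/4π) = -0.08570655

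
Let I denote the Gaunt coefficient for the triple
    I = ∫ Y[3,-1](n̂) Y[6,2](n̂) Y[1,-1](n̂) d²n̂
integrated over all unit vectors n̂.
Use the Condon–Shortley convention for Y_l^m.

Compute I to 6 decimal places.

0.000000

|3−6|≤1≤3+6 violated ⇒ I = 0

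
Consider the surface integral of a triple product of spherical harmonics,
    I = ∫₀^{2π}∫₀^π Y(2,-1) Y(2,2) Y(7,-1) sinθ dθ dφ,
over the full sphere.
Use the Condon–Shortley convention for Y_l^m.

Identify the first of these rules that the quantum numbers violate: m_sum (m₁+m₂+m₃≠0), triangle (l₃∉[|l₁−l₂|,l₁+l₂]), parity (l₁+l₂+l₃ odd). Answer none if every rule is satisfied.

triangle

m₁+m₂+m₃ = -1 + 2 − 1 = 0  ✓
triangle: |2−2|=0 ≤ l₃=7 ≤ 2+2=4  ✗
parity: l₁+l₂+l₃ = 11 is odd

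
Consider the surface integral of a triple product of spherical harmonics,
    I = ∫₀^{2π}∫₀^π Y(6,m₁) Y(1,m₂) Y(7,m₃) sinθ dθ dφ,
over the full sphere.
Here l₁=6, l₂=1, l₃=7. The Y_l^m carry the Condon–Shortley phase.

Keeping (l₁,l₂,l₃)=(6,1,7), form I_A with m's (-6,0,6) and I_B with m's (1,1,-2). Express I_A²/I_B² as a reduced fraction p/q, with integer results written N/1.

13/36

Shared (l₁,l₂,l₃)=(6,1,7): N and (l;000)² cancel in I_A²/I_B².
A: Δ = 0!·12!·2!/15! = 1/1365; Racah Σ t=0..0: t=0:+1/479001600 = 1/479001600; ⇒ 3j(6 1 7; -6 0 6)² = 1/105, sgn -1
B: Δ = 0!·12!·2!/15! = 1/1365; Racah Σ t=0..0: t=0:+1/1209600 = 1/1209600; ⇒ 3j(6 1 7; 1 1 -2)² = 12/455, sgn -1
I_A²/I_B² = (1/105)/(12/455) = 13/36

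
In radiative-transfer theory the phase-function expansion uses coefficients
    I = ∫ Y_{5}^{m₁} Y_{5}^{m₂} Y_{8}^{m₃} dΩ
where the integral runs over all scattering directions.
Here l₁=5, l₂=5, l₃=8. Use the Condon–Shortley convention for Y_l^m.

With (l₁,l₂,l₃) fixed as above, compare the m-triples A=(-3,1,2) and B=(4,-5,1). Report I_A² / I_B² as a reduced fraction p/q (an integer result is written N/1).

l's match ⇒ only the (l;m) 3-j factors differ between A and B.
A: triangle coeff Δ(5,5,8) = 1/37413090; Σ_t [0,2]: t=0:+1/116121600 t=1:−1/3628800 t=2:+1/1658880 = 13/38707200; (3j)²=39/3553 [(5 5 8; -3 1 2)], sign=+1
B: triangle coeff Δ(5,5,8) = 1/37413090; Σ_t [0,0]: t=0:+1/406425600 = 1/406425600; (3j)²=18/46189 [(5 5 8; 4 -5 1)], sign=-1
I_A²/I_B² = (39/3553)/(18/46189) = 169/6

169/6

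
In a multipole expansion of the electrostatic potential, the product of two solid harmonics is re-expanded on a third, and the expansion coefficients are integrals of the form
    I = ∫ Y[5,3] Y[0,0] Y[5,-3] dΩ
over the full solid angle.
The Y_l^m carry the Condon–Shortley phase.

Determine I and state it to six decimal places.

-0.282095

Rules hold: Σm=0, L=10 even, 5≤5≤5.
N = 11·1·11 = 121
Δ = 0!·10!·0!/11! = 1/11
Racah Σ t=0..0: t=0:+1/14400 = 1/14400
⇒ 3j(5 0 5; 0 0 0)² = 1/11, sgn -1
Racah Σ t=0..0: t=0:+1/80640 = 1/80640
⇒ 3j(5 0 5; 3 0 -3)² = 1/11, sgn +1
4πI² = N·(3j₀)²·(3jₘ)² = 1/1
I = -1·√(1/4π) = -0.28209479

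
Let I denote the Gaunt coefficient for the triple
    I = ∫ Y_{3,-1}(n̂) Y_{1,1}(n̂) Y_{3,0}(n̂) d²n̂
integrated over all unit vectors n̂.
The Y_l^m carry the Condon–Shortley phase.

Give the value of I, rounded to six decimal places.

0.000000

Σlᵢ=7 odd — θ-integrand is odd under cosθ→−cosθ; I=0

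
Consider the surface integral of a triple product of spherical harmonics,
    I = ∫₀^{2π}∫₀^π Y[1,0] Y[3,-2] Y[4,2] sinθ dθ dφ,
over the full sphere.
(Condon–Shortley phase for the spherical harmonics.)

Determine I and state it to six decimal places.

0.213244

Checks pass: Σm=0; 8 even; l₃=4∈[2,4].
(2·1+1)(2·3+1)(2·4+1) = 189
Δ: 0! 2! 6! / 9! → 1/252
sum: t=0:+1/36 = 1/36
3j²(1 3 4; 0 0 0) = Δ·Π!·Σ² = 4/63  (sign +1)
sum: t=0:+1/120 = 1/120
3j²(1 3 4; 0 -2 2) = Δ·Π!·Σ² = 1/21  (sign +1)
combine: 4πI² = 189·4/63·1/21 = 4/7
take √, sign +1: I = 0.21324362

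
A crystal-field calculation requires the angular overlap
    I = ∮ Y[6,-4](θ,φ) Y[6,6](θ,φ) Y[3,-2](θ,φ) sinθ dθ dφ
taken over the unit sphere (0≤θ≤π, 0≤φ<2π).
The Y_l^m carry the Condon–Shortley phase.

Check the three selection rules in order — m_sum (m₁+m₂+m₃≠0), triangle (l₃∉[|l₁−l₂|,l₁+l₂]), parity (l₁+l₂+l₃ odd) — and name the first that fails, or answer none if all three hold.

parity

m₁+m₂+m₃ = -4 + 6 − 2 = 0  ✓
triangle: |6−6|=0 ≤ l₃=3 ≤ 6+6=12  ✓
parity: l₁+l₂+l₃ = 15 is odd  ✗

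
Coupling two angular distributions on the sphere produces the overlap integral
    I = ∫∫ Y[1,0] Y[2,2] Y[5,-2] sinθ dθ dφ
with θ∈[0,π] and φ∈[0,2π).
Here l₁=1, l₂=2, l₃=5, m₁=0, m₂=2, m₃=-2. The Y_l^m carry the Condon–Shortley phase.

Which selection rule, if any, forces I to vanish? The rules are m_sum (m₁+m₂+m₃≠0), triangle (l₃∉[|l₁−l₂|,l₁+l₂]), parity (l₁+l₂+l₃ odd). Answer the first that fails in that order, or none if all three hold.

triangle

m₁+m₂+m₃ = 0 + 2 − 2 = 0  ✓
triangle: |1−2|=1 ≤ l₃=5 ≤ 1+2=3  ✗
parity: l₁+l₂+l₃ = 8 is even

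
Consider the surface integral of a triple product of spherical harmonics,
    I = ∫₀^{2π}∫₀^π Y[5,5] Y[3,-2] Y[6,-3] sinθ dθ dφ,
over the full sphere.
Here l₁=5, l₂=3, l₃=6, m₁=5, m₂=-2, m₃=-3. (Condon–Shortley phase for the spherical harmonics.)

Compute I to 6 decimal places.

Rules hold: Σm=0, L=14 even, 2≤6≤8.
N = 11·7·13 = 1001
Δ = 2!·8!·4!/15! = 1/675675
Racah Σ t=0..2: t=0:+1/8640 t=1:−1/2304 t=2:+1/8640 = -7/34560
⇒ 3j(5 3 6; 0 0 0)² = 7/429, sgn -1
Racah Σ t=0..0: t=0:+1/483840 = 1/483840
⇒ 3j(5 3 6; 5 -2 -3)² = 6/1001, sgn -1
4πI² = N·(3j₀)²·(3jₘ)² = 14/143
I = +1·√(0.0979021/4π) = 0.08826552

0.088266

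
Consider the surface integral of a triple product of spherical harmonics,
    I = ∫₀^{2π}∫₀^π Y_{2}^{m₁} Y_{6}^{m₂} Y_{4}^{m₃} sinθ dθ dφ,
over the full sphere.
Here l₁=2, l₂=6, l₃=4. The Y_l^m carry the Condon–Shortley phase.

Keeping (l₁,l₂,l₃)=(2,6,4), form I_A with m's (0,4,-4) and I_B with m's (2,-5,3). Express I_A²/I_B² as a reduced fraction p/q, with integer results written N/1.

Same 2,6,4: normalisation and zero-m 3j drop out of the ratio.
A: Δ: 4! 0! 8! / 13! → 1/6435; sum: t=2:+1/161280 = 1/161280; 3j²(2 6 4; 0 4 -4) = Δ·Π!·Σ² = 1/143  (sign +1)
B: Δ: 4! 0! 8! / 13! → 1/6435; sum: t=0:+1/120960 = 1/120960; 3j²(2 6 4; 2 -5 3) = Δ·Π!·Σ² = 2/39  (sign -1)
I_A²/I_B² = (1/143)/(2/39) = 3/22

3/22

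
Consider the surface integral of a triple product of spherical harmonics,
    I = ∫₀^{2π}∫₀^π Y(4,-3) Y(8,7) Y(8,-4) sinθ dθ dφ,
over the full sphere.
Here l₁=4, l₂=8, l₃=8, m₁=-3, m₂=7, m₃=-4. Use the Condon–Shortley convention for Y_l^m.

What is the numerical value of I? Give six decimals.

Checks pass: Σm=0; 20 even; l₃=8∈[4,12].
(2·4+1)(2·8+1)(2·8+1) = 2601
Δ: 4! 4! 12! / 21! → 1/185175900
sum: t=0:+1/557383680 t=1:−1/21772800 t=2:+1/8294400 t=3:−1/21772800 t=4:+1/557383680 = 1/30965760
3j²(4 8 8; 0 0 0) = Δ·Π!·Σ² = 36/4199  (sign +1)
sum: t=3:−1/68976230400 t=4:+1/5748019200 = 1/6270566400
3j²(4 8 8; -3 7 -4) = Δ·Π!·Σ² = 121/11628  (sign +1)
combine: 4πI² = 2601·36/4199·121/11628 = 1089/4693
take √, sign +1: I = 0.13588882

0.135889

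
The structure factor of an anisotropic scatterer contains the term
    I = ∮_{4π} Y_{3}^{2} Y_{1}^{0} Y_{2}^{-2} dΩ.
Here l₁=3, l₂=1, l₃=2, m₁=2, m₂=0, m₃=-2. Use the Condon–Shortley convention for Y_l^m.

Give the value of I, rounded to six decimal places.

Checks pass: Σm=0; 6 even; l₃=2∈[2,4].
(2·3+1)(2·1+1)(2·2+1) = 105
Δ: 2! 4! 0! / 7! → 1/105
sum: t=1:−1/4 = -1/4
3j²(3 1 2; 0 0 0) = Δ·Π!·Σ² = 3/35  (sign -1)
sum: t=1:−1/24 = -1/24
3j²(3 1 2; 2 0 -2) = Δ·Π!·Σ² = 1/21  (sign -1)
combine: 4πI² = 105·3/35·1/21 = 3/7
take √, sign +1: I = 0.18467439

0.184674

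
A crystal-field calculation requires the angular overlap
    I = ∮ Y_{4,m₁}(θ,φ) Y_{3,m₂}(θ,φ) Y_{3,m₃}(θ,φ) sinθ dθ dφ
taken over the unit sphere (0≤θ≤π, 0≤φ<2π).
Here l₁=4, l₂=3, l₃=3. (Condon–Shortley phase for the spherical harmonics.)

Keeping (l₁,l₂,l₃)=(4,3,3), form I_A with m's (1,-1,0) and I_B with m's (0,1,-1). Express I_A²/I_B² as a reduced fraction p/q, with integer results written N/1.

Shared (l₁,l₂,l₃)=(4,3,3): N and (l;000)² cancel in I_A²/I_B².
A: Δ = 4!·4!·2!/11! = 1/34650; Racah Σ t=0..2: t=0:+1/288 t=1:−1/24 t=2:+1/48 = -5/288; ⇒ 3j(4 3 3; 1 -1 0)² = 5/462, sgn +1
B: Δ = 4!·4!·2!/11! = 1/34650; Racah Σ t=2..4: t=2:+1/32 t=3:−1/36 t=4:+1/1152 = 5/1152; ⇒ 3j(4 3 3; 0 1 -1)² = 1/1386, sgn +1
I_A²/I_B² = (5/462)/(1/1386) = 15/1

15/1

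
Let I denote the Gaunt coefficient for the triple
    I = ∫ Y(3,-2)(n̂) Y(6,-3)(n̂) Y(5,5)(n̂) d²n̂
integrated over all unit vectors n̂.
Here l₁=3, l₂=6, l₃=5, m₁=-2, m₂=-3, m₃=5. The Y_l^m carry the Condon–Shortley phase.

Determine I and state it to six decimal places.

0.088266

Rules hold: Σm=0, L=14 even, 3≤5≤9.
N = 7·13·11 = 1001
Δ = 4!·2!·8!/15! = 1/675675
Racah Σ t=1..3: t=1:−1/8640 t=2:+1/2304 t=3:−1/8640 = 7/34560
⇒ 3j(3 6 5; 0 0 0)² = 7/429, sgn -1
Racah Σ t=3..3: t=3:−1/483840 = -1/483840
⇒ 3j(3 6 5; -2 -3 5)² = 6/1001, sgn -1
4πI² = N·(3j₀)²·(3jₘ)² = 14/143
I = +1·√(0.0979021/4π) = 0.08826552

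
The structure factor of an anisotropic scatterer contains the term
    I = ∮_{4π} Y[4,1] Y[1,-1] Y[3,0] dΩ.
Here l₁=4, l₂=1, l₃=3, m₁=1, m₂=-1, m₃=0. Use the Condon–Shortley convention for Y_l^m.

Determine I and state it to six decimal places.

-0.194664

Checks pass: Σm=0; 8 even; l₃=3∈[3,5].
(2·4+1)(2·1+1)(2·3+1) = 189
Δ: 2! 6! 0! / 9! → 1/252
sum: t=1:−1/36 = -1/36
3j²(4 1 3; 0 0 0) = Δ·Π!·Σ² = 4/63  (sign +1)
sum: t=0:+1/72 = 1/72
3j²(4 1 3; 1 -1 0) = Δ·Π!·Σ² = 5/126  (sign -1)
combine: 4πI² = 189·4/63·5/126 = 10/21
take √, sign -1: I = -0.19466390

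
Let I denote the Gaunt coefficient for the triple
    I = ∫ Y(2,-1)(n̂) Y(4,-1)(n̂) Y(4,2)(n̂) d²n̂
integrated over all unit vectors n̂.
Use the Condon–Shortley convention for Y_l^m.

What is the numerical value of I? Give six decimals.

Rules hold: Σm=0, L=10 even, 2≤4≤6.
N = 5·9·9 = 405
Δ = 2!·2!·6!/11! = 1/13860
Racah Σ t=0..2: t=0:+1/192 t=1:−1/36 t=2:+1/192 = -5/288
⇒ 3j(2 4 4; 0 0 0)² = 20/693, sgn -1
Racah Σ t=1..2: t=1:−1/96 t=2:+1/240 = -1/160
⇒ 3j(2 4 4; -1 -1 2)² = 27/1540, sgn -1
4πI² = N·(3j₀)²·(3jₘ)² = 1215/5929
I = +1·√(0.204925/4π) = 0.12770047

0.127700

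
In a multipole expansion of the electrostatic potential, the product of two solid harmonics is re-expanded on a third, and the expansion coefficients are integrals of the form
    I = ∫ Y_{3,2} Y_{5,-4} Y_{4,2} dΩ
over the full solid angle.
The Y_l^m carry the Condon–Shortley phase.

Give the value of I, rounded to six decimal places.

0.143343

Rules hold: Σm=0, L=12 even, 2≤4≤8.
N = 7·11·9 = 693
Δ = 4!·2!·6!/13! = 1/180180
Racah Σ t=1..3: t=1:−1/576 t=2:+1/144 t=3:−1/576 = 1/288
⇒ 3j(3 5 4; 0 0 0)² = 20/1001, sgn +1
Racah Σ t=0..1: t=0:+1/2880 t=1:−1/8640 = 1/4320
⇒ 3j(3 5 4; 2 -4 2)² = 8/429, sgn +1
4πI² = N·(3j₀)²·(3jₘ)² = 480/1859
I = +1·√(0.258203/4π) = 0.14334284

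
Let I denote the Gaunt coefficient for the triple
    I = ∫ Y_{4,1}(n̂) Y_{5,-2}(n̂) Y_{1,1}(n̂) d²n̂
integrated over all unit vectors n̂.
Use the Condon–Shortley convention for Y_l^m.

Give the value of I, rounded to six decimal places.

0.225034

Rules hold: Σm=0, L=10 even, 1≤1≤9.
N = 9·11·3 = 297
Δ = 8!·0!·2!/11! = 1/495
Racah Σ t=4..4: t=4:+1/576 = 1/576
⇒ 3j(4 5 1; 0 0 0)² = 5/99, sgn -1
Racah Σ t=3..3: t=3:−1/1440 = -1/1440
⇒ 3j(4 5 1; 1 -2 1)² = 7/165, sgn -1
4πI² = N·(3j₀)²·(3jₘ)² = 7/11
I = +1·√(0.636364/4π) = 0.22503380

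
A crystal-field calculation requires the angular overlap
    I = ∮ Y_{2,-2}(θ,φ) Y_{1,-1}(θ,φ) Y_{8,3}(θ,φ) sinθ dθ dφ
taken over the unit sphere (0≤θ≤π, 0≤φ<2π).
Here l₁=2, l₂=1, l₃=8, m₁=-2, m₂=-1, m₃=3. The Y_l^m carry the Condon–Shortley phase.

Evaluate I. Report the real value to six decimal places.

0.000000

l₃=8 ∉ [1,3] — triangle fails ⇒ I = 0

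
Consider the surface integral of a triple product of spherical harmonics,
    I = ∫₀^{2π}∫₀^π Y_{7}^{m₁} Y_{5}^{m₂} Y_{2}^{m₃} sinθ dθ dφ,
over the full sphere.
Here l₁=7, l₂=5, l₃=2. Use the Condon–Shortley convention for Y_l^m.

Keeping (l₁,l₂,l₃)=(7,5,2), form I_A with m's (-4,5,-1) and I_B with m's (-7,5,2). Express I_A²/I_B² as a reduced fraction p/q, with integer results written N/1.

1/91

Shared (l₁,l₂,l₃)=(7,5,2): N and (l;000)² cancel in I_A²/I_B².
A: Δ = 10!·4!·0!/15! = 1/15015; Racah Σ t=10..10: t=10:+1/21772800 = 1/21772800; ⇒ 3j(7 5 2; -4 5 -1)² = 1/1365, sgn -1
B: Δ = 10!·4!·0!/15! = 1/15015; Racah Σ t=10..10: t=10:+1/87091200 = 1/87091200; ⇒ 3j(7 5 2; -7 5 2)² = 1/15, sgn +1
I_A²/I_B² = (1/1365)/(1/15) = 1/91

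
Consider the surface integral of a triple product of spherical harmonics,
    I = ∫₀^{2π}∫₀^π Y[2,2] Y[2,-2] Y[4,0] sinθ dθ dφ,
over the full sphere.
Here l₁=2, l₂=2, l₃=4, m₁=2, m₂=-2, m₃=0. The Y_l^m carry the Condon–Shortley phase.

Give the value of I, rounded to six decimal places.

0.040299

Checks pass: Σm=0; 8 even; l₃=4∈[0,4].
(2·2+1)(2·2+1)(2·4+1) = 225
Δ: 0! 4! 4! / 9! → 1/630
sum: t=0:+1/16 = 1/16
3j²(2 2 4; 0 0 0) = Δ·Π!·Σ² = 2/35  (sign +1)
sum: t=0:+1/576 = 1/576
3j²(2 2 4; 2 -2 0) = Δ·Π!·Σ² = 1/630  (sign +1)
combine: 4πI² = 225·2/35·1/630 = 1/49
take √, sign +1: I = 0.04029926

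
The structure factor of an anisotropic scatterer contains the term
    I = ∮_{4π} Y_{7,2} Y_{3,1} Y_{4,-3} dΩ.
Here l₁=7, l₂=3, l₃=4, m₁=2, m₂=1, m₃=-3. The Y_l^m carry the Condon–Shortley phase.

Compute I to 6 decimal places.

m-sum 0 ✓  L=14 even ✓  4≤4≤10 ✓
Π(2lᵢ+1) = 15×7×9 = 945
triangle coeff Δ(7,3,4) = 1/45045
Σ_t [3,3]: t=3:−1/20736 = -1/20736
(3j)²=35/1287 [(7 3 4; 0 0 0)], sign=-1
Σ_t [4,4]: t=4:+1/241920 = 1/241920
(3j)²=4/1001 [(7 3 4; 2 1 -3)], sign=-1
⇒ 4πI² = 2100/20449
I = (+1)√(2100/20449/(4π)) = 0.09040005

0.090400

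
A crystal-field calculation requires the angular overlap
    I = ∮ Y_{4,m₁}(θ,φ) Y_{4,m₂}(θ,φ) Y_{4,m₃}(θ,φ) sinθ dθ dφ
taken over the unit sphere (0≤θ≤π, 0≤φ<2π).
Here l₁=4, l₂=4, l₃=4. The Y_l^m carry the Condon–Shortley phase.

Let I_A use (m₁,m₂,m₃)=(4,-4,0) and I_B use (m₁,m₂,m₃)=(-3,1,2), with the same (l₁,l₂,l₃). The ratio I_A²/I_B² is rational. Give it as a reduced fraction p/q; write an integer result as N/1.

14/5

l's match ⇒ only the (l;m) 3-j factors differ between A and B.
A: triangle coeff Δ(4,4,4) = 1/450450; Σ_t [0,0]: t=0:+1/13824 = 1/13824; (3j)²=14/1287 [(4 4 4; 4 -4 0)], sign=+1
B: triangle coeff Δ(4,4,4) = 1/450450; Σ_t [3,4]: t=3:−1/576 t=4:+1/864 = -1/1728; (3j)²=5/1287 [(4 4 4; -3 1 2)], sign=-1
I_A²/I_B² = (14/1287)/(5/1287) = 14/5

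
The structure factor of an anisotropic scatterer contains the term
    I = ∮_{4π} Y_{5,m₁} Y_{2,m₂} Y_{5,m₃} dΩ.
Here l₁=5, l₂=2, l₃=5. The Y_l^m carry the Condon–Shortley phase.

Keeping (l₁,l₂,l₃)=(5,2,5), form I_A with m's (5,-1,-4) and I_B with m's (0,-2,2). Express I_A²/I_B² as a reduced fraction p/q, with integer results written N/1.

27/28

l's match ⇒ only the (l;m) 3-j factors differ between A and B.
A: triangle coeff Δ(5,2,5) = 1/38610; Σ_t [0,0]: t=0:+1/80640 = 1/80640; (3j)²=9/286 [(5 2 5; 5 -1 -4)], sign=-1
B: triangle coeff Δ(5,2,5) = 1/38610; Σ_t [0,0]: t=0:+1/2880 = 1/2880; (3j)²=14/429 [(5 2 5; 0 -2 2)], sign=-1
I_A²/I_B² = (9/286)/(14/429) = 27/28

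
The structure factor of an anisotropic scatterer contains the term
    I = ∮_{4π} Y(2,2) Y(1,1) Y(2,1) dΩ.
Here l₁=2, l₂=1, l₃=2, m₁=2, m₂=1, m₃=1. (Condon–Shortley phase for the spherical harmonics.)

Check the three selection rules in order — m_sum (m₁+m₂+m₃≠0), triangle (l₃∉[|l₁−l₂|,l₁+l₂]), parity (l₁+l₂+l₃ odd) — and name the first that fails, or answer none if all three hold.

azimuthal sum: 2 + 1 + 1 = 4  ✗
1 ≤ 2 ≤ 3 (triangle on l)
L = 2 + 1 + 2 = 5 (odd)

m_sum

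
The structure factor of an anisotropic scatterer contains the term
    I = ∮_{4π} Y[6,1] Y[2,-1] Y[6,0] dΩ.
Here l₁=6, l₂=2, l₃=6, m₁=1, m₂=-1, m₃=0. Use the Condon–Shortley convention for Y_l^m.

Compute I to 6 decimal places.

Rules hold: Σm=0, L=14 even, 4≤6≤8.
N = 13·5·13 = 845
Δ = 2!·10!·2!/15! = 1/90090
Racah Σ t=0..2: t=0:+1/69120 t=1:−1/14400 t=2:+1/69120 = -7/172800
⇒ 3j(6 2 6; 0 0 0)² = 14/715, sgn -1
Racah Σ t=0..1: t=0:+1/28800 t=1:−1/34560 = 1/172800
⇒ 3j(6 2 6; 1 -1 0)² = 1/1430, sgn +1
4πI² = N·(3j₀)²·(3jₘ)² = 7/605
I = -1·√(0.0115702/4π) = -0.03034355

-0.030344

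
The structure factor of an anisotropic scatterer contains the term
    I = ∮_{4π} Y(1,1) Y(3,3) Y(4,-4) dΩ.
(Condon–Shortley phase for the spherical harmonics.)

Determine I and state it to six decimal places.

0.325735

m-sum 0 ✓  L=8 even ✓  2≤4≤4 ✓
Π(2lᵢ+1) = 3×7×9 = 189
triangle coeff Δ(1,3,4) = 1/252
Σ_t [0,0]: t=0:+1/36 = 1/36
(3j)²=4/63 [(1 3 4; 0 0 0)], sign=+1
Σ_t [0,0]: t=0:+1/1440 = 1/1440
(3j)²=1/9 [(1 3 4; 1 3 -4)], sign=+1
⇒ 4πI² = 4/3
I = (+1)√(4/3/(4π)) = 0.32573501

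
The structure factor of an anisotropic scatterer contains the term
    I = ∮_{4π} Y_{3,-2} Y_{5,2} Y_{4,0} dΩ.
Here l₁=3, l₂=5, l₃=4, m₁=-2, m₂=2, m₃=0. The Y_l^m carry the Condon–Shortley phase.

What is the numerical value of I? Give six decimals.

-0.065427

m-sum 0 ✓  L=12 even ✓  2≤4≤8 ✓
Π(2lᵢ+1) = 7×11×9 = 693
triangle coeff Δ(3,5,4) = 1/180180
Σ_t [1,3]: t=1:−1/576 t=2:+1/144 t=3:−1/576 = 1/288
(3j)²=20/1001 [(3 5 4; 0 0 0)], sign=+1
Σ_t [3,4]: t=3:−1/576 t=4:+1/864 = -1/1728
(3j)²=5/1287 [(3 5 4; -2 2 0)], sign=-1
⇒ 4πI² = 100/1859
I = (-1)√(100/1859/(4π)) = -0.06542675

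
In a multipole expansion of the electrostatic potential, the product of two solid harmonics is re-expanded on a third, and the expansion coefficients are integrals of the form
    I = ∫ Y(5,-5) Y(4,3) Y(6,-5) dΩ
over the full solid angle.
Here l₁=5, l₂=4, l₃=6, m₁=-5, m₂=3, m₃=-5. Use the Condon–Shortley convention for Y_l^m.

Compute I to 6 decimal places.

0.000000

m-sum = -5 + 3 − 5 = -7 ≠ 0 ⇒ I = 0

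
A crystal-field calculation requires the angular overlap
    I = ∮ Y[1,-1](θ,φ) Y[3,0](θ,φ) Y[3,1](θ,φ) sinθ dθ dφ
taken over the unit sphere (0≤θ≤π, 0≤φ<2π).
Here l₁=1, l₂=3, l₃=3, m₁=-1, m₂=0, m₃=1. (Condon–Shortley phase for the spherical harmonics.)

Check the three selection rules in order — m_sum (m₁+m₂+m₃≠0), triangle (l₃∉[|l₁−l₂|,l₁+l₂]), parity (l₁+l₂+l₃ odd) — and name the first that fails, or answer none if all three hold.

Σmᵢ = 0  ✓
l₃∈[|l₁−l₂|,l₁+l₂]=[2,4], have l₃=3  ✓
Σlᵢ = 7 ⇒ odd  ✗

parity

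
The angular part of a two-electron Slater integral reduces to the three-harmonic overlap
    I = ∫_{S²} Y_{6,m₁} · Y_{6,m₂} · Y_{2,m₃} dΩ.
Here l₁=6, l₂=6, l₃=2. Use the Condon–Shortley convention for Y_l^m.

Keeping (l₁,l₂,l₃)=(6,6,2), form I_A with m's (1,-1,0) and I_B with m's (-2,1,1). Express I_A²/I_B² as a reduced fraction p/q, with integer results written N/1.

l's match ⇒ only the (l;m) 3-j factors differ between A and B.
A: triangle coeff Δ(6,6,2) = 1/90090; Σ_t [3,5]: t=3:−1/120960 t=4:+1/17280 t=5:−1/57600 = 13/403200; (3j)²=13/770 [(6 6 2; 1 -1 0)], sign=+1
B: triangle coeff Δ(6,6,2) = 1/90090; Σ_t [6,7]: t=6:+1/34560 t=7:−1/60480 = 1/80640; (3j)²=6/1001 [(6 6 2; -2 1 1)], sign=-1
I_A²/I_B² = (13/770)/(6/1001) = 169/60

169/60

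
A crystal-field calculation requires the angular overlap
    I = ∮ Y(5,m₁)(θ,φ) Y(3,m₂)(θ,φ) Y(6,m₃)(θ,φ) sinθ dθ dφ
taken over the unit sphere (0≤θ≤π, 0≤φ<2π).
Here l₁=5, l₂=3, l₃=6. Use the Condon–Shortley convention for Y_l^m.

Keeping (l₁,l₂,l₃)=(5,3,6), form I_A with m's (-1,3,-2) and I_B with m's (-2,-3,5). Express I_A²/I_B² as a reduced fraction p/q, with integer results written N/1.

35/33

l's match ⇒ only the (l;m) 3-j factors differ between A and B.
A: triangle coeff Δ(5,3,6) = 1/675675; Σ_t [2,2]: t=2:+1/27648 = 1/27648; (3j)²=10/429 [(5 3 6; -1 3 -2)], sign=+1
B: triangle coeff Δ(5,3,6) = 1/675675; Σ_t [0,0]: t=0:+1/241920 = 1/241920; (3j)²=2/91 [(5 3 6; -2 -3 5)], sign=-1
I_A²/I_B² = (10/429)/(2/91) = 35/33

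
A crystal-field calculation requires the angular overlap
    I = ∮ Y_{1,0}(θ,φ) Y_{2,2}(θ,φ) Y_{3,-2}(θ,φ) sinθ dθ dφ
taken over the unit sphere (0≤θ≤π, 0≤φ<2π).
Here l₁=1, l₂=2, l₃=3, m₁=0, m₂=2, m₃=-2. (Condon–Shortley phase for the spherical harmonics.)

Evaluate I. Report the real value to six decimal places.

0.184674

Rules hold: Σm=0, L=6 even, 1≤3≤3.
N = 3·5·7 = 105
Δ = 0!·2!·4!/7! = 1/105
Racah Σ t=0..0: t=0:+1/4 = 1/4
⇒ 3j(1 2 3; 0 0 0)² = 3/35, sgn -1
Racah Σ t=0..0: t=0:+1/24 = 1/24
⇒ 3j(1 2 3; 0 2 -2)² = 1/21, sgn -1
4πI² = N·(3j₀)²·(3jₘ)² = 3/7
I = +1·√(0.428571/4π) = 0.18467439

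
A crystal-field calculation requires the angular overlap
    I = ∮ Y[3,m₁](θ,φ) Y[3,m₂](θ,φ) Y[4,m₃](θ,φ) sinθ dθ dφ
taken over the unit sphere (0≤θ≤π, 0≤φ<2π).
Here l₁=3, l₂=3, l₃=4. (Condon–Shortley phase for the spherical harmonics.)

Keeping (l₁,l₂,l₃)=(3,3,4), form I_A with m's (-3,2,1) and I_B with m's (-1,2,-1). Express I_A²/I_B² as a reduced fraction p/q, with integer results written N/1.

15/16

Same 3,3,4: normalisation and zero-m 3j drop out of the ratio.
A: Δ: 2! 4! 4! / 11! → 1/34650; sum: t=2:+1/288 = 1/288; 3j²(3 3 4; -3 2 1) = Δ·Π!·Σ² = 5/231  (sign -1)
B: Δ: 2! 4! 4! / 11! → 1/34650; sum: t=1:−1/144 t=2:+1/48 = 1/72; 3j²(3 3 4; -1 2 -1) = Δ·Π!·Σ² = 16/693  (sign -1)
I_A²/I_B² = (5/231)/(16/693) = 15/16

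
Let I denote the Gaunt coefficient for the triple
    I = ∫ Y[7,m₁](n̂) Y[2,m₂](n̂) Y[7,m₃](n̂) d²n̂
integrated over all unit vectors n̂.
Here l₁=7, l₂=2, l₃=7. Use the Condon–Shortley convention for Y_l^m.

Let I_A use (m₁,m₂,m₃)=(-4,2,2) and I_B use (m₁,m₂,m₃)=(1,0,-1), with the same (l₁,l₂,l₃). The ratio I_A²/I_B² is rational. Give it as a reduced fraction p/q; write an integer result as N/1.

3300/2809

Same 7,2,7: normalisation and zero-m 3j drop out of the ratio.
A: Δ: 2! 12! 2! / 17! → 1/185640; sum: t=2:+1/8709120 = 1/8709120; 3j²(7 2 7; -4 2 2) = Δ·Π!·Σ² = 55/3094  (sign -1)
B: Δ: 2! 12! 2! / 17! → 1/185640; sum: t=0:+1/2073600 t=1:−1/604800 t=2:+1/3870720 = -53/58060800; 3j²(7 2 7; 1 0 -1) = Δ·Π!·Σ² = 2809/185640  (sign -1)
I_A²/I_B² = (55/3094)/(2809/185640) = 3300/2809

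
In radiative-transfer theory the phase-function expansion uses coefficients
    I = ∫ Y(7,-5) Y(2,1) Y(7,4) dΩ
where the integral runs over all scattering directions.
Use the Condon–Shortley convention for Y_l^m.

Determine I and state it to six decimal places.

Checks pass: Σm=0; 16 even; l₃=7∈[5,9].
(2·7+1)(2·2+1)(2·7+1) = 1125
Δ: 2! 12! 2! / 17! → 1/185640
sum: t=0:+1/2419200 t=1:−1/518400 t=2:+1/2419200 = -1/907200
3j²(7 2 7; 0 0 0) = Δ·Π!·Σ² = 56/3315  (sign +1)
sum: t=1:−1/79833600 t=2:+1/14515200 = 1/17740800
3j²(7 2 7; -5 1 4) = Δ·Π!·Σ² = 729/30940  (sign -1)
combine: 4πI² = 1125·56/3315·729/30940 = 21870/48841
take √, sign -1: I = -0.18876748

-0.188767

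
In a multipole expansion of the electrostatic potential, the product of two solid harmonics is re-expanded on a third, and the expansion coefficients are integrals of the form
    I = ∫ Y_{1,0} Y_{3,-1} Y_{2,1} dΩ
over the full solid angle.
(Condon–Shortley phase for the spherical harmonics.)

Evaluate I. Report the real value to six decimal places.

-0.233597

Checks pass: Σm=0; 6 even; l₃=2∈[2,4].
(2·1+1)(2·3+1)(2·2+1) = 105
Δ: 2! 0! 4! / 7! → 1/105
sum: t=1:−1/4 = -1/4
3j²(1 3 2; 0 0 0) = Δ·Π!·Σ² = 3/35  (sign -1)
sum: t=1:−1/6 = -1/6
3j²(1 3 2; 0 -1 1) = Δ·Π!·Σ² = 8/105  (sign +1)
combine: 4πI² = 105·3/35·8/105 = 24/35
take √, sign -1: I = -0.23359668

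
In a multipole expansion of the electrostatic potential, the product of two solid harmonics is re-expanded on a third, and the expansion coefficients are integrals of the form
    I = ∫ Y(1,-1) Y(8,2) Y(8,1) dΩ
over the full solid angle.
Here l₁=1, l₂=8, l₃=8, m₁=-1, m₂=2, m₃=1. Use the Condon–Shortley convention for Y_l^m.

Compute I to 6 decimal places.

-1 + 2 + 1 = 2 ≠ 0: azimuthal integral kills it; I = 0

0.000000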